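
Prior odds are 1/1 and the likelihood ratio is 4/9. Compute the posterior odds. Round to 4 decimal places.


Posterior odds = prior odds * likelihood ratio
= (1/1) * (4/9)
= 4 / 9
= 0.4444

0.4444


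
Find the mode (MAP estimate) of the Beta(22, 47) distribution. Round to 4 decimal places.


For Beta(a,b) with a,b > 1:
Mode = (a-1)/(a+b-2) = (22-1)/(69-2)
= 21/67 = 0.3134

0.3134


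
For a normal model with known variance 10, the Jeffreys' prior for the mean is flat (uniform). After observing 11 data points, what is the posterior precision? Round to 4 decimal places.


Jeffreys' prior for normal mean (known variance) is flat.
Prior precision = 0.
Posterior precision = prior_prec + n/sigma^2 = 0 + 11/10
= 1.1

1.1


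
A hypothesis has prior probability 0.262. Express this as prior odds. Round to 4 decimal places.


Odds = P(H) / P(not H) = 0.262 / 0.738
= 0.355

0.355


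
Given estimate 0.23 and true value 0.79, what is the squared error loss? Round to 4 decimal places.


Squared error = (estimate - true)^2
Difference = -0.56
Loss = -0.56^2 = 0.3136

0.3136


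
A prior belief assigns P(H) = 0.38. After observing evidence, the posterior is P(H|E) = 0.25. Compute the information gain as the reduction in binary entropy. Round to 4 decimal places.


H(prior) = -0.38*log2(0.38) - 0.62*log2(0.62)
= 0.958
H(post) = -0.25*log2(0.25) - 0.75*log2(0.75)
= 0.8113
IG = 0.958 - 0.8113 = 0.1468

0.1468


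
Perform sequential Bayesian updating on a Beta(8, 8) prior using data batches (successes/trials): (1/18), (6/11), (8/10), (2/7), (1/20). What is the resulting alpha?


Accumulate successes: 18
Posterior alpha = prior alpha + sum of successes
= 8 + 18 = 26

26


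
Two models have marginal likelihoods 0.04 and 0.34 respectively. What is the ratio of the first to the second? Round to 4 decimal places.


Evidence ratio = 0.04 / 0.34
= 0.1176

0.1176


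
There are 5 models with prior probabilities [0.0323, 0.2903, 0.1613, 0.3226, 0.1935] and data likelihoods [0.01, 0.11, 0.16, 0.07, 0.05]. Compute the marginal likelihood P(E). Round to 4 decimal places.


P(E) = sum over models of P(M_i) * P(E|M_i)
= 0.0323*0.01 + 0.2903*0.11 + 0.1613*0.16 + 0.3226*0.07 + 0.1935*0.05
= 0.0903

0.0903


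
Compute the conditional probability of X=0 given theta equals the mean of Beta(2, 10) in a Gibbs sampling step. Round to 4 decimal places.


Mean of Beta(2, 10) = 0.1667
P(X=0 | theta=0.1667) = 0.8333

0.8333


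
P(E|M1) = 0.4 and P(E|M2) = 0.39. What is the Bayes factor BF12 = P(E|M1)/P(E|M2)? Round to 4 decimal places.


Bayes factor BF12 = P(E|M1) / P(E|M2)
= 0.4 / 0.39
= 1.0256

1.0256


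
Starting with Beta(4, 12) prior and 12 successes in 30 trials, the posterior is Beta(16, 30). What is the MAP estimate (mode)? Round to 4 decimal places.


The mode of Beta(a, b) when a > 1 and b > 1 is (a-1)/(a+b-2)
= (16 - 1) / (16 + 30 - 2)
= 15 / 44
= 0.3409

0.3409


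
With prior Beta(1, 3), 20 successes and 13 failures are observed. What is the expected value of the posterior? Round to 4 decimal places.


Posterior = Beta(21, 16)
E[theta] = alpha/(alpha+beta)
= 21/37 = 0.5676

0.5676


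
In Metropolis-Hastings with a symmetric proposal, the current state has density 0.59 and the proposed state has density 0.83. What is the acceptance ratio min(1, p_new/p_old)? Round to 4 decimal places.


Ratio = p_new / p_old = 0.83 / 0.59 = 1.4068
Acceptance = min(1, 1.4068) = 1.0

1.0


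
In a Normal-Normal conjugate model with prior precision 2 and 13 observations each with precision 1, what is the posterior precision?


Posterior precision = prior precision + n * observation precision
= 2 + 13 * 1
= 2 + 13 = 15

15


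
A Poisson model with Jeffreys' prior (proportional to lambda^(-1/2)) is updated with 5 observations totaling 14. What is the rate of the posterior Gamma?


Posterior = Gamma(0.5 + S, n)
= Gamma(0.5 + 14, 5)
Posterior rate = 0 + n = 5

5.0


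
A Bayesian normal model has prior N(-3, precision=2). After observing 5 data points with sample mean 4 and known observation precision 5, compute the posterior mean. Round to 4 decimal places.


Posterior mean = (prior_precision * prior_mean + n * data_precision * data_mean) / (prior_precision + n * data_precision)
Numerator = 2*-3 + 5*5*4 = 94
Denominator = 2 + 5*5 = 27
Posterior mean = 3.4815

3.4815


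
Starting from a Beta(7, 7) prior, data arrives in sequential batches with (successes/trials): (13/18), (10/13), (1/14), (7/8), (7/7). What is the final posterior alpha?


In sequential Bayesian updating, we sum all successes.
Total successes = 38
Final alpha = 7 + 38 = 45

45


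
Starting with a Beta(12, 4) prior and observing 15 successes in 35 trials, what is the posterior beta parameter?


Posterior beta = prior beta + failures
Failures = 35 - 15 = 20
beta_post = 4 + 20 = 24

24


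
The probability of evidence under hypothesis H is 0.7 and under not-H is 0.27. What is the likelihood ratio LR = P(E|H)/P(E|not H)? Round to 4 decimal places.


LR = 0.7 / 0.27
= 2.5926

2.5926


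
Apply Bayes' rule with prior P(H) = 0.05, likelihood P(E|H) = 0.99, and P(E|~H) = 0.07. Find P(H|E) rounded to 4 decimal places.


Step 1: Compute marginal P(E) = P(E|H)P(H) + P(E|~H)P(~H)
= 0.99*0.05 + 0.07*0.95 = 0.116
Step 2: P(H|E) = P(E|H)P(H)/P(E) = 0.0495/0.116
= 0.4267

0.4267


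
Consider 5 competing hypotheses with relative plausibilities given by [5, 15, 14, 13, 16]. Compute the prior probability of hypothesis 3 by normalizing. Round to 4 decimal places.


Sum of weights = 5 + 15 + 14 + 13 + 16 = 63
Normalized prior for H3 = 14 / 63
= 0.2222

0.2222


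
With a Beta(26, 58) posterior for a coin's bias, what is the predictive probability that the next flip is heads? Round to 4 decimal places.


The predictive probability equals the posterior mean.
P(next = heads) = alpha / (alpha + beta)
= 26 / 84 = 0.3095

0.3095


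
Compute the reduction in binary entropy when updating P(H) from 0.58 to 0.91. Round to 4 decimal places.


H_before = -p*log2(p) - (1-p)*log2(1-p) for p=0.58: 0.9815
H_after for p=0.91: 0.4365
Reduction = 0.9815 - 0.4365 = 0.545

0.545


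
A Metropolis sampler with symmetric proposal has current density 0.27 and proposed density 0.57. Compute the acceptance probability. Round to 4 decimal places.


For symmetric proposals, acceptance = min(1, pi(x*)/pi(x))
= min(1, 0.57/0.27)
= min(1, 2.1111) = 1.0

1.0


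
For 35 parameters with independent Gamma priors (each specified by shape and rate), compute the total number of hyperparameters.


A Gamma prior has 2 hyperparameters per parameter.
Total = 35 * 2 = 70

70


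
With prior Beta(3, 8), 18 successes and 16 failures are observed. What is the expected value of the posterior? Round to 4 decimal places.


Posterior = Beta(21, 24)
E[theta] = alpha/(alpha+beta)
= 21/45 = 0.4667

0.4667


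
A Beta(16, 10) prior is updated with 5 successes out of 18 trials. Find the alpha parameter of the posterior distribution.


In the Beta-Binomial conjugate update:
alpha_post = alpha_prior + successes
= 16 + 5
= 21

21


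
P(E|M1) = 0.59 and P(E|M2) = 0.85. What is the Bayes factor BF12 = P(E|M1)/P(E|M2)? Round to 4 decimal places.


Bayes factor BF12 = P(E|M1) / P(E|M2)
= 0.59 / 0.85
= 0.6941

0.6941


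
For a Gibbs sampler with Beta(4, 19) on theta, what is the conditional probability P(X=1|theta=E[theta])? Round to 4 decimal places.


E[theta] = 4/(4+19) = 0.1739
P(X=1|theta) = theta = 0.1739

0.1739


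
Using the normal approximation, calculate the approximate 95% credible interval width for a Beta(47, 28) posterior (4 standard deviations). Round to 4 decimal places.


Var(Beta) = 47*28/(75^2 * 76) = 0.0031
SD = 0.0555
Width ~ 4*SD = 0.2219

0.2219


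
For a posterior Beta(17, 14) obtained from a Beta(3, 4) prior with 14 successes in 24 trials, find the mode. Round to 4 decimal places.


Mode = (alpha - 1) / (alpha + beta - 2)
= 16 / 29
= 0.5517

0.5517


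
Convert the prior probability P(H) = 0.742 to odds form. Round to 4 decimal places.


P(not H) = 1 - 0.742 = 0.258
Odds = 0.742 / 0.258 = 2.876

2.876


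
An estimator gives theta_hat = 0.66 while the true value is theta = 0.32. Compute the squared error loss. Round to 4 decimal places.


The squared error loss is (theta_hat - theta)^2
= (0.66 - 0.32)^2
= (0.34)^2 = 0.1156

0.1156


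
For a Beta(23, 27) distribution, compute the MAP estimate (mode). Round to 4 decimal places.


MAP = mode = (a-1)/(a+b-2)
= (23-1)/(23+27-2)
= 22/48 = 0.4583

0.4583


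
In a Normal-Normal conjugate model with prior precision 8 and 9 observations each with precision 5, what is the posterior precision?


Posterior precision = prior precision + n * observation precision
= 8 + 9 * 5
= 8 + 45 = 53

53


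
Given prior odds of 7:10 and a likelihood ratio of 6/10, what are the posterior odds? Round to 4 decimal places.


Posterior odds = prior odds * LR
Prior odds = 7/10 = 0.7
LR = 6/10 = 0.6
Posterior odds = 0.7 * 0.6 = 0.42

0.42


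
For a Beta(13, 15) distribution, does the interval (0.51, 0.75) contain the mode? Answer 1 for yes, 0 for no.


Mode of Beta(a,b) = (a-1)/(a+b-2)
= (13-1)/(13+15-2) = 0.4615
Check: 0.51 <= 0.4615 <= 0.75?
Result: 0

0


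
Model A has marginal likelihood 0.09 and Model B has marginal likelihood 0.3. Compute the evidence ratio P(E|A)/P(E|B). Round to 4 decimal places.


Evidence ratio = P(E|A) / P(E|B)
= 0.09 / 0.3
= 0.3

0.3


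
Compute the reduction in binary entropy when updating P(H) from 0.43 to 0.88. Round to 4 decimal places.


H_before = -p*log2(p) - (1-p)*log2(1-p) for p=0.43: 0.9858
H_after for p=0.88: 0.5294
Reduction = 0.9858 - 0.5294 = 0.4565

0.4565


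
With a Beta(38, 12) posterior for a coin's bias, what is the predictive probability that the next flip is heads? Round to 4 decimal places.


The predictive probability equals the posterior mean.
P(next = heads) = alpha / (alpha + beta)
= 38 / 50 = 0.76

0.76


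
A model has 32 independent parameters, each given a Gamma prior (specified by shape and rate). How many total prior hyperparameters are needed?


Each Gamma prior needs 2 hyperparameters (shape and rate).
Total = 2 * 32 = 64

64


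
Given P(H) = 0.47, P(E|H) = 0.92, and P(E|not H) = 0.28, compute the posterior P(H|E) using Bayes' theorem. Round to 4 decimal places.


By Bayes' theorem: P(H|E) = P(E|H)*P(H) / P(E)
P(E) = P(E|H)*P(H) + P(E|not H)*P(not H)
P(E) = 0.92*0.47 + 0.28*0.53 = 0.5808
P(H|E) = 0.92*0.47 / 0.5808 = 0.7445

0.7445


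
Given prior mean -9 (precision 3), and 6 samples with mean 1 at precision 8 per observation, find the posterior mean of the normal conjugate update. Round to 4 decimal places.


The posterior mean is a precision-weighted average of prior and data.
Post. prec. = 3 + 48 = 51
Post. mean = (-27 + 48)/51 = 21/51 = 0.4118

0.4118


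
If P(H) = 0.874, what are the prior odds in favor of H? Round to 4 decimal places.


Prior odds = P(H) / (1 - P(H))
= 0.874 / 0.126
= 6.9365

6.9365


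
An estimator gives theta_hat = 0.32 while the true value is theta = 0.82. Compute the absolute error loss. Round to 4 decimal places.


The absolute error loss is |theta_hat - theta|
= |0.32 - 0.82|
= 0.5

0.5


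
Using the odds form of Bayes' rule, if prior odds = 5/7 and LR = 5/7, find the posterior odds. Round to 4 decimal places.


Bayes' rule in odds form: posterior odds = prior odds * LR
= (5 * 5) / (7 * 7)
= 25/49 = 0.5102

0.5102


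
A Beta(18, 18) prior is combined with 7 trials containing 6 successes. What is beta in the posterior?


In conjugate updating:
beta_posterior = beta_prior + (n - k)
= 18 + (7 - 6)
= 18 + 1 = 19

19


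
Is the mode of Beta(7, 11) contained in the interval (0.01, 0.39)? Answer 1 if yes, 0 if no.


Mode = (a-1)/(a+b-2) = 6/16 = 0.375
Interval: (0.01, 0.39)
Contains mode? 1

1


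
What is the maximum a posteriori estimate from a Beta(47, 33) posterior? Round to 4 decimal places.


The MAP estimate equals the mode of the distribution.
Mode of Beta(a,b) = (a-1)/(a+b-2)
= 46/78
= 0.5897

0.5897


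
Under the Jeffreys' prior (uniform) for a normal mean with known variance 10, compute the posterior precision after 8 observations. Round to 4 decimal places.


Prior precision = 0 (flat prior).
Post. prec. = 0 + n/var = 8/10 = 0.8

0.8


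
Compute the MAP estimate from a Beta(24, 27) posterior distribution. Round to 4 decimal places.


MAP = mode of Beta distribution
= (alpha - 1)/(alpha + beta - 2)
= (24-1)/(24+27-2)
= 23/49 = 0.4694

0.4694


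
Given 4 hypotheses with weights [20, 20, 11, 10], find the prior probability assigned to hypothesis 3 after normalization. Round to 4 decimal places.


To normalize, divide each weight by the sum of all weights.
Sum = 61
Prior(H3) = 11/61 = 0.1803

0.1803


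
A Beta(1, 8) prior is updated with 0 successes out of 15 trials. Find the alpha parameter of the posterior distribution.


In the Beta-Binomial conjugate update:
alpha_post = alpha_prior + successes
= 1 + 0
= 1

1


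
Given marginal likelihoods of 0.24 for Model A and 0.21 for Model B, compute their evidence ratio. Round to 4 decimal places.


Ratio = ML(A) / ML(B) = 0.24/0.21
= 1.1429

1.1429


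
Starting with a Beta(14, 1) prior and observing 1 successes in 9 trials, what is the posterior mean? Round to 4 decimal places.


Posterior parameters: alpha = 14 + 1 = 15
beta = 1 + 8 = 9
Posterior mean = alpha / (alpha + beta) = 15 / 24
= 0.625

0.625


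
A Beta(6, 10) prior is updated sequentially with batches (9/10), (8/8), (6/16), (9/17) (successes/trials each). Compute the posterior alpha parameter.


Sequential conjugate updating is equivalent to a single batch update.
Total successes across all batches = 32
alpha_posterior = alpha_prior + total_successes = 6 + 32
= 38

38


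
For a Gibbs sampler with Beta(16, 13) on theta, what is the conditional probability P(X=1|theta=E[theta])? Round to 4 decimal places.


E[theta] = 16/(16+13) = 0.5517
P(X=1|theta) = theta = 0.5517

0.5517


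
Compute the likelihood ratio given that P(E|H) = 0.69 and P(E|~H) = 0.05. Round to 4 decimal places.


LR = P(E|H) / P(E|~H)
= 0.69 / 0.05 = 13.8

13.8


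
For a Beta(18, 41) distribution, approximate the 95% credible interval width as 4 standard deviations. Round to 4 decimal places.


Variance of Beta(a,b) = ab / ((a+b)^2 * (a+b+1))
= 18*41 / ((59)^2 * 60)
= 0.0035
SD = sqrt(0.0035) = 0.0594
Width = 4 * SD = 0.2378

0.2378


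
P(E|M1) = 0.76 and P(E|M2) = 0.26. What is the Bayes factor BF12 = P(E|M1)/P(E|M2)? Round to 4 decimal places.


Bayes factor BF12 = P(E|M1) / P(E|M2)
= 0.76 / 0.26
= 2.9231

2.9231


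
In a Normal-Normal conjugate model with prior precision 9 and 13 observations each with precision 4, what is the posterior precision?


Posterior precision = prior precision + n * observation precision
= 9 + 13 * 4
= 9 + 52 = 61

61


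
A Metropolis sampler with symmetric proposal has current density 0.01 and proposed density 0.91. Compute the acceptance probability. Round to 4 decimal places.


For symmetric proposals, acceptance = min(1, pi(x*)/pi(x))
= min(1, 0.91/0.01)
= min(1, 91.0) = 1.0

1.0


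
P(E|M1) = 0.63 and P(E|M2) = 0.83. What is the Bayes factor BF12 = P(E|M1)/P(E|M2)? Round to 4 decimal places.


Bayes factor BF12 = P(E|M1) / P(E|M2)
= 0.63 / 0.83
= 0.759

0.759


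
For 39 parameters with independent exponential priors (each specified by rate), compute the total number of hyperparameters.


A exponential prior has 1 hyperparameter per parameter.
Total = 39 * 1 = 39

39


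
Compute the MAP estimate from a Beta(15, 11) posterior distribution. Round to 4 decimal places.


MAP = mode of Beta distribution
= (alpha - 1)/(alpha + beta - 2)
= (15-1)/(15+11-2)
= 14/24 = 0.5833

0.5833


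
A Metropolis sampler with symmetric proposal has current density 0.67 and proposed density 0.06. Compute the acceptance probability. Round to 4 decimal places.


For symmetric proposals, acceptance = min(1, pi(x*)/pi(x))
= min(1, 0.06/0.67)
= min(1, 0.0896) = 0.0896

0.0896


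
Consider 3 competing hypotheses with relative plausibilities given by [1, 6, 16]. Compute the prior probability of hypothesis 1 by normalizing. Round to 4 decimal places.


Sum of weights = 1 + 6 + 16 = 23
Normalized prior for H1 = 1 / 23
= 0.0435

0.0435


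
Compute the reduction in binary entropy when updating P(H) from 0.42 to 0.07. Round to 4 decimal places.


H_before = -p*log2(p) - (1-p)*log2(1-p) for p=0.42: 0.9815
H_after for p=0.07: 0.3659
Reduction = 0.9815 - 0.3659 = 0.6155

0.6155


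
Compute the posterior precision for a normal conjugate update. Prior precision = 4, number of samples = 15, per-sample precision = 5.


tau_post = tau_0 + n * tau
= 4 + 15 * 5 = 79

79


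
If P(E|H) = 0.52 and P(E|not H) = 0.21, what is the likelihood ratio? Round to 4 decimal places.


Likelihood ratio = P(E|H) / P(E|not H)
= 0.52 / 0.21
= 2.4762

2.4762


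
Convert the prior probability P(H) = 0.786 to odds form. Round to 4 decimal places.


P(not H) = 1 - 0.786 = 0.214
Odds = 0.786 / 0.214 = 3.6729

3.6729


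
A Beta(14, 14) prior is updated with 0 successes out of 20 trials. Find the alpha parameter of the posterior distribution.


In the Beta-Binomial conjugate update:
alpha_post = alpha_prior + successes
= 14 + 0
= 14

14


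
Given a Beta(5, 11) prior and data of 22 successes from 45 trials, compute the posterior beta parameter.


Number of failures = 45 - 22 = 23
Posterior beta = 11 + 23 = 34

34


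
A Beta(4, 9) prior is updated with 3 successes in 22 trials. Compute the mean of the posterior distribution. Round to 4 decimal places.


After update: Beta(7, 28)
Mean = 7 / (7 + 28) = 7 / 35
= 0.2

0.2


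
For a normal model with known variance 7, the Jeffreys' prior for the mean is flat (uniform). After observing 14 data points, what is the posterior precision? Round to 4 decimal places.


Jeffreys' prior for normal mean (known variance) is flat.
Prior precision = 0.
Posterior precision = prior_prec + n/sigma^2 = 0 + 14/7
= 2.0

2.0


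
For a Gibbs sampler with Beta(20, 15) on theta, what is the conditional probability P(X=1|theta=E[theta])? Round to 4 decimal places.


E[theta] = 20/(20+15) = 0.5714
P(X=1|theta) = theta = 0.5714

0.5714


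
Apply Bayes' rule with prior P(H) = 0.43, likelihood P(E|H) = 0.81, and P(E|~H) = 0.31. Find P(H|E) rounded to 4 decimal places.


Step 1: Compute marginal P(E) = P(E|H)P(H) + P(E|~H)P(~H)
= 0.81*0.43 + 0.31*0.57 = 0.525
Step 2: P(H|E) = P(E|H)P(H)/P(E) = 0.3483/0.525
= 0.6634

0.6634


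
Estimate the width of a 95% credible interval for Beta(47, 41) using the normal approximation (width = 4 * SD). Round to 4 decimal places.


For Beta(a,b): Var = ab/((a+b)^2(a+b+1))
Var = 0.0028, SD = 0.0529
Approximate 95% CI width = 4 * 0.0529 = 0.2115

0.2115


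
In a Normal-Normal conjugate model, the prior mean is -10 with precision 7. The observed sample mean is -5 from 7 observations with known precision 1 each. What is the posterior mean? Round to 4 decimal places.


Posterior precision = tau0 + n*tau = 7 + 7*1 = 14
Posterior mean = (tau0*mu0 + n*tau*xbar) / posterior_precision
= (7*-10 + 7*1*-5) / 14
= -105 / 14 = -7.5

-7.5


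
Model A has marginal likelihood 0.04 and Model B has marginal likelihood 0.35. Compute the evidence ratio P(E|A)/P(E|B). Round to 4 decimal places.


Evidence ratio = P(E|A) / P(E|B)
= 0.04 / 0.35
= 0.1143

0.1143


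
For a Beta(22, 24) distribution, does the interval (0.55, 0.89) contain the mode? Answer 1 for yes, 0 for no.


Mode of Beta(a,b) = (a-1)/(a+b-2)
= (22-1)/(22+24-2) = 0.4773
Check: 0.55 <= 0.4773 <= 0.89?
Result: 0

0


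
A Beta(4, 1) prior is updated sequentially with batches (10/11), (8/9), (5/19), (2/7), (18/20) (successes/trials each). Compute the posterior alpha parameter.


Sequential conjugate updating is equivalent to a single batch update.
Total successes across all batches = 43
alpha_posterior = alpha_prior + total_successes = 4 + 43
= 47

47


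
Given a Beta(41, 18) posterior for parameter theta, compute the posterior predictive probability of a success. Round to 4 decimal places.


For a Beta-Bernoulli model, the predictive probability is the mean:
P(success) = 41/(41+18) = 41/59 = 0.6949

0.6949


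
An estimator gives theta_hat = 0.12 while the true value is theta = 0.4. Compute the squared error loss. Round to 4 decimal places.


The squared error loss is (theta_hat - theta)^2
= (0.12 - 0.4)^2
= (-0.28)^2 = 0.0784

0.0784


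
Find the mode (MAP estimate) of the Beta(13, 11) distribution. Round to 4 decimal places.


For Beta(a,b) with a,b > 1:
Mode = (a-1)/(a+b-2) = (13-1)/(24-2)
= 12/22 = 0.5455

0.5455


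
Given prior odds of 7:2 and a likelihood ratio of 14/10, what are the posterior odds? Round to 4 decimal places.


Posterior odds = prior odds * LR
Prior odds = 7/2 = 3.5
LR = 14/10 = 1.4
Posterior odds = 3.5 * 1.4 = 4.9

4.9


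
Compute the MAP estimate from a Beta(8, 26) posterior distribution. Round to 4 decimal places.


MAP = mode of Beta distribution
= (alpha - 1)/(alpha + beta - 2)
= (8-1)/(8+26-2)
= 7/32 = 0.2188

0.2188


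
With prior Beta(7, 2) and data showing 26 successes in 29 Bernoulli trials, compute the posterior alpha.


Conjugate update: alpha_posterior = alpha_prior + k
= 7 + 26 = 33

33


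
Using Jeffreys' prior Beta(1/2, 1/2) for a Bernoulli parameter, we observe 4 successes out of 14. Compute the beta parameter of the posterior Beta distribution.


Conjugate update: Beta(0.5 + k, 0.5 + n - k).
k = 4, n - k = 10
Posterior beta = 0.5 + (n - k) = 0.5 + 10 = 10.5

10.5


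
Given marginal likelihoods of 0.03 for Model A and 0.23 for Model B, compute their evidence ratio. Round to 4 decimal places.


Ratio = ML(A) / ML(B) = 0.03/0.23
= 0.1304

0.1304


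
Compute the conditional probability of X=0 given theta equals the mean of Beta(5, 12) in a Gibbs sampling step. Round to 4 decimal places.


Mean of Beta(5, 12) = 0.2941
P(X=0 | theta=0.2941) = 0.7059

0.7059


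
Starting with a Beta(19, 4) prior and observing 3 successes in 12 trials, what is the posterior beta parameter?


Posterior beta = prior beta + failures
Failures = 12 - 3 = 9
beta_post = 4 + 9 = 13

13


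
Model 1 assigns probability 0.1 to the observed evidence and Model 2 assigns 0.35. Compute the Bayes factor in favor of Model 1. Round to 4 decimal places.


BF = P(data|M1) / P(data|M2)
= 0.1 / 0.35 = 0.2857

0.2857


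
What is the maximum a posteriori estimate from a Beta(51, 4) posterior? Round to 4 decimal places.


The MAP estimate equals the mode of the distribution.
Mode of Beta(a,b) = (a-1)/(a+b-2)
= 50/53
= 0.9434

0.9434


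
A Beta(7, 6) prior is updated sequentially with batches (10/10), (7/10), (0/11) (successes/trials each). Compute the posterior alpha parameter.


Sequential conjugate updating is equivalent to a single batch update.
Total successes across all batches = 17
alpha_posterior = alpha_prior + total_successes = 7 + 17
= 24

24


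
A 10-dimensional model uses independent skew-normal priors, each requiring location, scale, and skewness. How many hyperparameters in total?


Per parameter: 3 (location, scale, and skewness).
Total = 10 * 3 = 30

30


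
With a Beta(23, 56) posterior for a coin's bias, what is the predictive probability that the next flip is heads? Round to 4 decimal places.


The predictive probability equals the posterior mean.
P(next = heads) = alpha / (alpha + beta)
= 23 / 79 = 0.2911

0.2911


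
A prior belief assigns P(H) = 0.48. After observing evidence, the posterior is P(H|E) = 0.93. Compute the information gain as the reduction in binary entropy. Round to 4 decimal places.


H(prior) = -0.48*log2(0.48) - 0.52*log2(0.52)
= 0.9988
H(post) = -0.93*log2(0.93) - 0.07*log2(0.07)
= 0.3659
IG = 0.9988 - 0.3659 = 0.6329

0.6329


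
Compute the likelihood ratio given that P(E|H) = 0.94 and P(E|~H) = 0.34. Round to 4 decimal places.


LR = P(E|H) / P(E|~H)
= 0.94 / 0.34 = 2.7647

2.7647


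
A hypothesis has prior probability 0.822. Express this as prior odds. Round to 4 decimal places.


Odds = P(H) / P(not H) = 0.822 / 0.178
= 4.618

4.618


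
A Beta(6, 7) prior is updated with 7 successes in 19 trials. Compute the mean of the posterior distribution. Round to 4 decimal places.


After update: Beta(13, 19)
Mean = 13 / (13 + 19) = 13 / 32
= 0.4062

0.4062


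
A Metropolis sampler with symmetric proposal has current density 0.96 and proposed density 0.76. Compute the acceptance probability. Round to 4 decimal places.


For symmetric proposals, acceptance = min(1, pi(x*)/pi(x))
= min(1, 0.76/0.96)
= min(1, 0.7917) = 0.7917

0.7917


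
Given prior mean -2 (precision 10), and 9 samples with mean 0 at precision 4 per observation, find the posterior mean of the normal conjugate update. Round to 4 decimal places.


The posterior mean is a precision-weighted average of prior and data.
Post. prec. = 10 + 36 = 46
Post. mean = (-20 + 0)/46 = -20/46 = -0.4348

-0.4348


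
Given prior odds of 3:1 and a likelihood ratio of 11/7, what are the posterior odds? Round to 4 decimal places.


Posterior odds = prior odds * LR
Prior odds = 3/1 = 3.0
LR = 11/7 = 1.5714
Posterior odds = 3.0 * 1.5714 = 4.7143

4.7143


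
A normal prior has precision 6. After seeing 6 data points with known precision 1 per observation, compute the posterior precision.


In the conjugate normal model, precisions add:
tau_posterior = tau_prior + n * tau_data
= 6 + 6*1 = 12

12


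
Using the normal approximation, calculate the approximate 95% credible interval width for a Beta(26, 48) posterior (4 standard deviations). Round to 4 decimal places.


Var(Beta) = 26*48/(74^2 * 75) = 0.003
SD = 0.0551
Width ~ 4*SD = 0.2205

0.2205


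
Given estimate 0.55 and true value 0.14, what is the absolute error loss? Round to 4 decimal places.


Absolute error = |estimate - true|
= |0.41| = 0.41

0.41


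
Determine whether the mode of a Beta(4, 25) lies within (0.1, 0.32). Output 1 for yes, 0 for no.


First find the mode: (a-1)/(a+b-2) = 0.1111
Is 0.1111 in (0.1, 0.32)? 1

1


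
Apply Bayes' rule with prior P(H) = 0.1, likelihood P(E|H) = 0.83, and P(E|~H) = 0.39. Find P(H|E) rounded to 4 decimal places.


Step 1: Compute marginal P(E) = P(E|H)P(H) + P(E|~H)P(~H)
= 0.83*0.1 + 0.39*0.9 = 0.434
Step 2: P(H|E) = P(E|H)P(H)/P(E) = 0.083/0.434
= 0.1912

0.1912


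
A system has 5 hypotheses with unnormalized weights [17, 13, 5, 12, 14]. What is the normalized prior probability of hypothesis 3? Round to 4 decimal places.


The normalized prior is the weight divided by the total.
Total weight = 61
P(H3) = 5 / 61 = 0.082

0.082


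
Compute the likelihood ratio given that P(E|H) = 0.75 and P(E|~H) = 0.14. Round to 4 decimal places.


LR = P(E|H) / P(E|~H)
= 0.75 / 0.14 = 5.3571

5.3571


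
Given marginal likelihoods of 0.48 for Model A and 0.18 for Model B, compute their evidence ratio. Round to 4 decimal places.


Ratio = ML(A) / ML(B) = 0.48/0.18
= 2.6667

2.6667


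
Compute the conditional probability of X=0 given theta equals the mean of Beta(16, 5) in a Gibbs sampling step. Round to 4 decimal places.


Mean of Beta(16, 5) = 0.7619
P(X=0 | theta=0.7619) = 0.2381

0.2381


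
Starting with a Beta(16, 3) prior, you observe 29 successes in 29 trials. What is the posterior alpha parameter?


For a Beta-Binomial conjugate model:
Posterior alpha = prior alpha + number of successes
= 16 + 29 = 45

45


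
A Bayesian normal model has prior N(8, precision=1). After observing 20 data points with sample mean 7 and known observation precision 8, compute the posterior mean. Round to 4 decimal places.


Posterior mean = (prior_precision * prior_mean + n * data_precision * data_mean) / (prior_precision + n * data_precision)
Numerator = 1*8 + 20*8*7 = 1128
Denominator = 1 + 20*8 = 161
Posterior mean = 7.0062

7.0062


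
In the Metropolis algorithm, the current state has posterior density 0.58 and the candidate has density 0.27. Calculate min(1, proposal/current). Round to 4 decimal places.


Ratio = 0.27/0.58 = 0.4655
Acceptance probability = min(1, 0.4655)
= 0.4655

0.4655


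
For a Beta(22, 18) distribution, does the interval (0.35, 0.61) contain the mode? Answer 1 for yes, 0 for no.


Mode of Beta(a,b) = (a-1)/(a+b-2)
= (22-1)/(22+18-2) = 0.5526
Check: 0.35 <= 0.5526 <= 0.61?
Result: 1

1


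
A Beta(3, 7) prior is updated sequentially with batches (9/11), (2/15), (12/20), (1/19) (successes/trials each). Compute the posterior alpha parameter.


Sequential conjugate updating is equivalent to a single batch update.
Total successes across all batches = 24
alpha_posterior = alpha_prior + total_successes = 3 + 24
= 27

27


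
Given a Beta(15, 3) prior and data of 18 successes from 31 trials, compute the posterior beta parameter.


Number of failures = 31 - 18 = 13
Posterior beta = 3 + 13 = 16

16


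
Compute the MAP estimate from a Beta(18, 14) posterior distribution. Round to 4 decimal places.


MAP = mode of Beta distribution
= (alpha - 1)/(alpha + beta - 2)
= (18-1)/(18+14-2)
= 17/30 = 0.5667

0.5667


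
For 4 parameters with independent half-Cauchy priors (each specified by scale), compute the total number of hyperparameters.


A half-Cauchy prior has 1 hyperparameter per parameter.
Total = 4 * 1 = 4

4


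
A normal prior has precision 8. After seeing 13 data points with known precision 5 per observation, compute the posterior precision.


In the conjugate normal model, precisions add:
tau_posterior = tau_prior + n * tau_data
= 8 + 13*5 = 73

73


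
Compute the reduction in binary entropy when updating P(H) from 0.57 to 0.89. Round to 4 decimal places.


H_before = -p*log2(p) - (1-p)*log2(1-p) for p=0.57: 0.9858
H_after for p=0.89: 0.4999
Reduction = 0.9858 - 0.4999 = 0.4859

0.4859


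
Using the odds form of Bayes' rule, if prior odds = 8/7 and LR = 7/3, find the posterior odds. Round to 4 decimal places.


Bayes' rule in odds form: posterior odds = prior odds * LR
= (8 * 7) / (7 * 3)
= 56/21 = 2.6667

2.6667


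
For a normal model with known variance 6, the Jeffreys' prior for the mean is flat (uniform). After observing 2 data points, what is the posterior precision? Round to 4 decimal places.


Jeffreys' prior for normal mean (known variance) is flat.
Prior precision = 0.
Posterior precision = prior_prec + n/sigma^2 = 0 + 2/6
= 0.3333

0.3333


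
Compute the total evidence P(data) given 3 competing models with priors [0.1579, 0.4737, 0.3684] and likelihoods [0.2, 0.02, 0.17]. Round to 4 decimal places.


Marginal likelihood = sum P(model_i) * P(data|model_i)
Model 1: 0.1579 * 0.2 = 0.0316
Model 2: 0.4737 * 0.02 = 0.0095
Model 3: 0.3684 * 0.17 = 0.0626
Total = 0.1037

0.1037


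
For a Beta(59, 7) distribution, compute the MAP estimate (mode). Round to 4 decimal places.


MAP = mode = (a-1)/(a+b-2)
= (59-1)/(59+7-2)
= 58/64 = 0.9062

0.9062


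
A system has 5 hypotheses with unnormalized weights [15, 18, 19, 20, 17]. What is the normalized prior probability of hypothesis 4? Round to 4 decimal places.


The normalized prior is the weight divided by the total.
Total weight = 89
P(H4) = 20 / 89 = 0.2247

0.2247


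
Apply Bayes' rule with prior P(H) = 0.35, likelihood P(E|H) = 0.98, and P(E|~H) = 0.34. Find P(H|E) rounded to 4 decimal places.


Step 1: Compute marginal P(E) = P(E|H)P(H) + P(E|~H)P(~H)
= 0.98*0.35 + 0.34*0.65 = 0.564
Step 2: P(H|E) = P(E|H)P(H)/P(E) = 0.343/0.564
= 0.6082

0.6082


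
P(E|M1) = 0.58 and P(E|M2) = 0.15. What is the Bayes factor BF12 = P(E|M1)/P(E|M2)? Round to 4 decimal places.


Bayes factor BF12 = P(E|M1) / P(E|M2)
= 0.58 / 0.15
= 3.8667

3.8667


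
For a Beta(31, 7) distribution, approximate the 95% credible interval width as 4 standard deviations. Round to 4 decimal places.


Variance of Beta(a,b) = ab / ((a+b)^2 * (a+b+1))
= 31*7 / ((38)^2 * 39)
= 0.0039
SD = sqrt(0.0039) = 0.0621
Width = 4 * SD = 0.2483

0.2483


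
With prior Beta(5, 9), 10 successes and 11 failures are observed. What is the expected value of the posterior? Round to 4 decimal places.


Posterior = Beta(15, 20)
E[theta] = alpha/(alpha+beta)
= 15/35 = 0.4286

0.4286


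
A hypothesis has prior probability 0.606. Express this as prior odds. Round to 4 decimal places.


Odds = P(H) / P(not H) = 0.606 / 0.394
= 1.5381

1.5381


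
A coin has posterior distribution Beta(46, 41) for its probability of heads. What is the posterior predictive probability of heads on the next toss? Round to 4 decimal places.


Posterior predictive = E[theta] = alpha/(alpha+beta)
= 46/87
= 0.5287

0.5287


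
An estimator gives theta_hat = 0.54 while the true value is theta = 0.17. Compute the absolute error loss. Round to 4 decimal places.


The absolute error loss is |theta_hat - theta|
= |0.54 - 0.17|
= 0.37

0.37


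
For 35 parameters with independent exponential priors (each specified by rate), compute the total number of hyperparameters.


A exponential prior has 1 hyperparameter per parameter.
Total = 35 * 1 = 35

35


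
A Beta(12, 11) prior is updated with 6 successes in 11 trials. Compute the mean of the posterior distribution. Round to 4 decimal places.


After update: Beta(18, 16)
Mean = 18 / (18 + 16) = 18 / 34
= 0.5294

0.5294


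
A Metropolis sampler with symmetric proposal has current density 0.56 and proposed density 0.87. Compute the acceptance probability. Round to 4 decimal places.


For symmetric proposals, acceptance = min(1, pi(x*)/pi(x))
= min(1, 0.87/0.56)
= min(1, 1.5536) = 1.0

1.0


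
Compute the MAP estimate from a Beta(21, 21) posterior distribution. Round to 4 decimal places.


MAP = mode of Beta distribution
= (alpha - 1)/(alpha + beta - 2)
= (21-1)/(21+21-2)
= 20/40 = 0.5

0.5


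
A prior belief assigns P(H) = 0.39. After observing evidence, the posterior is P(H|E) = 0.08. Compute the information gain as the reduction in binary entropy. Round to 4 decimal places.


H(prior) = -0.39*log2(0.39) - 0.61*log2(0.61)
= 0.9648
H(post) = -0.08*log2(0.08) - 0.92*log2(0.92)
= 0.4022
IG = 0.9648 - 0.4022 = 0.5626

0.5626


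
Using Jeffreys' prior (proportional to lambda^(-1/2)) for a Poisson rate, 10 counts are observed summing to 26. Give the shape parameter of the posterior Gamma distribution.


Conjugate update: Gamma(prior_shape + S, prior_rate + n).
Prior shape = 0.5, prior rate = 0.
Posterior shape = 0.5 + S = 0.5 + 26 = 26.5

26.5


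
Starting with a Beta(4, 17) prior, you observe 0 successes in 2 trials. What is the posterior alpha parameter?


For a Beta-Binomial conjugate model:
Posterior alpha = prior alpha + number of successes
= 4 + 0 = 4

4


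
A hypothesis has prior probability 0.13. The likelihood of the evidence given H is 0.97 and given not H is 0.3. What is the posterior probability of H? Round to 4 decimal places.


Using Bayes' theorem:
P(E) = 0.13 * 0.97 + 0.87 * 0.3
P(E) = 0.3871
P(H|E) = (0.13 * 0.97) / 0.3871 = 0.3258

0.3258


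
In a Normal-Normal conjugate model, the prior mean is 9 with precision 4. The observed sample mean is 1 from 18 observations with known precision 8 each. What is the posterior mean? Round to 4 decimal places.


Posterior precision = tau0 + n*tau = 4 + 18*8 = 148
Posterior mean = (tau0*mu0 + n*tau*xbar) / posterior_precision
= (4*9 + 18*8*1) / 148
= 180 / 148 = 1.2162

1.2162


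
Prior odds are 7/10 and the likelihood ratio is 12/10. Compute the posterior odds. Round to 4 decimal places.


Posterior odds = prior odds * likelihood ratio
= (7/10) * (12/10)
= 84 / 100
= 0.84

0.84


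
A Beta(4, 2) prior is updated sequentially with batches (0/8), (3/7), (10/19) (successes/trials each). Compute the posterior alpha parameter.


Sequential conjugate updating is equivalent to a single batch update.
Total successes across all batches = 13
alpha_posterior = alpha_prior + total_successes = 4 + 13
= 17

17


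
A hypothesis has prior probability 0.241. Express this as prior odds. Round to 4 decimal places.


Odds = P(H) / P(not H) = 0.241 / 0.759
= 0.3175

0.3175


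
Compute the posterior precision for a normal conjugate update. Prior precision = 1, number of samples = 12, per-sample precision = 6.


tau_post = tau_0 + n * tau
= 1 + 12 * 6 = 73

73


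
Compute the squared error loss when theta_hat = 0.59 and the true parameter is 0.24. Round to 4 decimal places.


L = (theta_hat - theta_true)^2
= (0.59 - 0.24)^2
= 0.35^2 = 0.1225

0.1225


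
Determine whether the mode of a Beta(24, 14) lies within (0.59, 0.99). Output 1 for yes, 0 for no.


First find the mode: (a-1)/(a+b-2) = 0.6389
Is 0.6389 in (0.59, 0.99)? 1

1


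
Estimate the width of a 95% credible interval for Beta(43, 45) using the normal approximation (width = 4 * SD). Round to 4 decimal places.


For Beta(a,b): Var = ab/((a+b)^2(a+b+1))
Var = 0.0028, SD = 0.053
Approximate 95% CI width = 4 * 0.053 = 0.2119

0.2119


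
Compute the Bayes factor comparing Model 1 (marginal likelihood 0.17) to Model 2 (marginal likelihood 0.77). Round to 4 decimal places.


BF12 = marginal likelihood of M1 / marginal likelihood of M2
= 0.17/0.77
= 0.2208

0.2208


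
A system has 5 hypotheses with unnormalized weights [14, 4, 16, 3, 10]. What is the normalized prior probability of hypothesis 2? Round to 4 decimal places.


The normalized prior is the weight divided by the total.
Total weight = 47
P(H2) = 4 / 47 = 0.0851

0.0851


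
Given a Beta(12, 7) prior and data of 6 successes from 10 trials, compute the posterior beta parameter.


Number of failures = 10 - 6 = 4
Posterior beta = 7 + 4 = 11

11


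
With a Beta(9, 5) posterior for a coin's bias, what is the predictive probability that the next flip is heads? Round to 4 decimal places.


The predictive probability equals the posterior mean.
P(next = heads) = alpha / (alpha + beta)
= 9 / 14 = 0.6429

0.6429


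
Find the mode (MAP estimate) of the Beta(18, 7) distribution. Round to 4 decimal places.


For Beta(a,b) with a,b > 1:
Mode = (a-1)/(a+b-2) = (18-1)/(25-2)
= 17/23 = 0.7391

0.7391


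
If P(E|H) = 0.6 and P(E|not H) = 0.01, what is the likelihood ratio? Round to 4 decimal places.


Likelihood ratio = P(E|H) / P(E|not H)
= 0.6 / 0.01
= 60.0

60.0


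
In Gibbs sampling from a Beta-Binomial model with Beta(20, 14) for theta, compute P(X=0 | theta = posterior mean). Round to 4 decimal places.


Posterior mean = alpha/(alpha+beta) = 20/34 = 0.5882
P(X=0|theta=mean) = 1 - theta = 0.4118

0.4118


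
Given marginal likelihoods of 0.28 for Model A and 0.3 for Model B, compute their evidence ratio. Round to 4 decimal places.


Ratio = ML(A) / ML(B) = 0.28/0.3
= 0.9333

0.9333


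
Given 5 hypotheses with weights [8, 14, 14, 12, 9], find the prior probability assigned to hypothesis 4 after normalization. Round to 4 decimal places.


To normalize, divide each weight by the sum of all weights.
Sum = 57
Prior(H4) = 12/57 = 0.2105

0.2105


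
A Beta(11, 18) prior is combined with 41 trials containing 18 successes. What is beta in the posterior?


In conjugate updating:
beta_posterior = beta_prior + (n - k)
= 18 + (41 - 18)
= 18 + 23 = 41

41


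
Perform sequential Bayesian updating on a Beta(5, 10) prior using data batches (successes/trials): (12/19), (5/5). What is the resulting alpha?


Accumulate successes: 17
Posterior alpha = prior alpha + sum of successes
= 5 + 17 = 22

22
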